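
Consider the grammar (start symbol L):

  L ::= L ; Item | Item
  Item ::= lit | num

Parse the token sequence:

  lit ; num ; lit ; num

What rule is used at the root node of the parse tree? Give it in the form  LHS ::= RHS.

L ::= L ; Item

[L [L [L [L [Item lit]] ; [Item num]] ; [Item lit]] ; [Item num]]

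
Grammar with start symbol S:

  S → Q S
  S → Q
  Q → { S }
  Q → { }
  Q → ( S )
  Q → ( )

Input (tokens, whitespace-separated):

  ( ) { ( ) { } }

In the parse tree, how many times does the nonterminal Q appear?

[S [Q ( )] [S [Q { [S [Q ( )] [S [Q { }]]] }]]]

4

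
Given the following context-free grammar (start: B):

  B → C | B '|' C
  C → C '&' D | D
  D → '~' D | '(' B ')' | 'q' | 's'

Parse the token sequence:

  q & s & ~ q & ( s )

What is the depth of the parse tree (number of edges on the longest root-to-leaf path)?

[B [C [C [C [C [D q]] & [D s]] & [D ~ [D q]]] & [D ( [B [C [D s]]] )]]]

6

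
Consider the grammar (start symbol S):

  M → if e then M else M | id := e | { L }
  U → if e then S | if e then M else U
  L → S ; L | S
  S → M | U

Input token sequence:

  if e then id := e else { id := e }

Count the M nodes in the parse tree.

[S [M if e then [M id := e] else [M { [L [S [M id := e]]] }]]]

4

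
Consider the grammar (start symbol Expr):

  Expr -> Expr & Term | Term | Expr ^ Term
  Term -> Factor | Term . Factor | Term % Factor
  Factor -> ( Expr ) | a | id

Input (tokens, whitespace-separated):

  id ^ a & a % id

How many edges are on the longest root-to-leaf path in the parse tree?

5

[Expr [Expr [Expr [Term [Factor id]]] ^ [Term [Factor a]]] & [Term [Term [Factor a]] % [Factor id]]]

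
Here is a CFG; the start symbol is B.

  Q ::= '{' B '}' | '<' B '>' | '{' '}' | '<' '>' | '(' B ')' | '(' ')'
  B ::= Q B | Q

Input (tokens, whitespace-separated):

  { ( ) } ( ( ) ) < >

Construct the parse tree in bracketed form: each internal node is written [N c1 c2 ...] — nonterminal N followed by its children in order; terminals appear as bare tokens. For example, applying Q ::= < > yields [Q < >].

[B [Q { [B [Q ( )]] }] [B [Q ( [B [Q ( )]] )] [B [Q < >]]]]

B
Q B
{ B } B
{ Q } B
{ ( ) } B
{ ( ) } Q B
{ ( ) } ( B ) B
{ ( ) } ( Q ) B
{ ( ) } ( ( ) ) B
{ ( ) } ( ( ) ) Q
{ ( ) } ( ( ) ) < >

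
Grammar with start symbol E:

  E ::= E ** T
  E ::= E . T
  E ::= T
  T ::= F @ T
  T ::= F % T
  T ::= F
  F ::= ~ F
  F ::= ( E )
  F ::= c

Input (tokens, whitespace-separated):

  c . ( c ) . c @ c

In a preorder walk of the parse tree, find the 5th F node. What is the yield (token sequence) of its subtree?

[E [E [E [T [F c]]] . [T [F ( [E [T [F c]]] )]]] . [T [F c] @ [T [F c]]]]

c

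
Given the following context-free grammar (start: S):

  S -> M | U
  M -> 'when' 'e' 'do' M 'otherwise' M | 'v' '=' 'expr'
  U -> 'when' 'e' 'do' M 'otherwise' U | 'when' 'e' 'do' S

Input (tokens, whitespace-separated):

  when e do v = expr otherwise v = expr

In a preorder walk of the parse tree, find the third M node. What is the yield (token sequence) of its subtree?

[S [M when e do [M v = expr] otherwise [M v = expr]]]

v = expr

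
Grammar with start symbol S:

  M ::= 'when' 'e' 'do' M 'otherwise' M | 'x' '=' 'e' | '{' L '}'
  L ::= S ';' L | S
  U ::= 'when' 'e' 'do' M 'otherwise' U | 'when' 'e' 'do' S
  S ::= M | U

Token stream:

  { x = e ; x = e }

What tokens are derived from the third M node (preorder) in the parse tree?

x = e

[S [M { [L [S [M x = e]] ; [L [S [M x = e]]]] }]]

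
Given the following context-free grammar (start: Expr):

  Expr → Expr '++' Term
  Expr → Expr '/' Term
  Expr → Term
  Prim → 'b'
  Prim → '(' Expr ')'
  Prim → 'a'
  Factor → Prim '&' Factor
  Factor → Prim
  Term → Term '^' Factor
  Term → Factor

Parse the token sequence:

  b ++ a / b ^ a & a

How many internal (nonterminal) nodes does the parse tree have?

17

[Expr [Expr [Expr [Term [Factor [Prim b]]]] ++ [Term [Factor [Prim a]]]] / [Term [Term [Factor [Prim b]]] ^ [Factor [Prim a] & [Factor [Prim a]]]]]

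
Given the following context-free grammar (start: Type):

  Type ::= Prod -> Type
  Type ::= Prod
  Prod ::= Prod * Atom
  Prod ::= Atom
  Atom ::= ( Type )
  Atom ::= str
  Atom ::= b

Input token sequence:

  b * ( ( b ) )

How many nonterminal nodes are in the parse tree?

11

[Type [Prod [Prod [Atom b]] * [Atom ( [Type [Prod [Atom ( [Type [Prod [Atom b]]] )]]] )]]]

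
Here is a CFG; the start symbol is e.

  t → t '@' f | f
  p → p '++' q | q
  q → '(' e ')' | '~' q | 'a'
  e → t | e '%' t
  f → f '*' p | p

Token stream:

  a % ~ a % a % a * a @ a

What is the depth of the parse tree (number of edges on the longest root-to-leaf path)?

8

[e [e [e [e [t [f [p [q a]]]]] % [t [f [p [q ~ [q a]]]]]] % [t [f [p [q a]]]]] % [t [t [f [f [p [q a]]] * [p [q a]]]] @ [f [p [q a]]]]]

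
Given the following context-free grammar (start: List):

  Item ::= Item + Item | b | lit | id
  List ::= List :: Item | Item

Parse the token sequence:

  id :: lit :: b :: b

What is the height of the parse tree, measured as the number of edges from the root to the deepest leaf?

5

[List [List [List [List [Item id]] :: [Item lit]] :: [Item b]] :: [Item b]]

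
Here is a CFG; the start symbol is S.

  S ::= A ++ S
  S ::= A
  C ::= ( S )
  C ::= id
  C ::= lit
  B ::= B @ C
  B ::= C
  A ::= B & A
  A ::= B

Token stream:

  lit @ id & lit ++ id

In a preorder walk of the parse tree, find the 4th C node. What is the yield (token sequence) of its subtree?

[S [A [B [B [C lit]] @ [C id]] & [A [B [C lit]]]] ++ [S [A [B [C id]]]]]

id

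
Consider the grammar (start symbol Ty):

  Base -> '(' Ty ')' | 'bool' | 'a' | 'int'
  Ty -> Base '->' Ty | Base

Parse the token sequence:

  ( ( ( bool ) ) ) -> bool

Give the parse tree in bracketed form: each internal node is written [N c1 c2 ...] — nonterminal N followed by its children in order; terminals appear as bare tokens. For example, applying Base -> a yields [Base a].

Ty
Base -> Ty
( Ty ) -> Ty
( Base ) -> Ty
( ( Ty ) ) -> Ty
( ( Base ) ) -> Ty
( ( ( Ty ) ) ) -> Ty
( ( ( Base ) ) ) -> Ty
( ( ( bool ) ) ) -> Ty
( ( ( bool ) ) ) -> Base
( ( ( bool ) ) ) -> bool

[Ty [Base ( [Ty [Base ( [Ty [Base ( [Ty [Base bool]] )]] )]] )] -> [Ty [Base bool]]]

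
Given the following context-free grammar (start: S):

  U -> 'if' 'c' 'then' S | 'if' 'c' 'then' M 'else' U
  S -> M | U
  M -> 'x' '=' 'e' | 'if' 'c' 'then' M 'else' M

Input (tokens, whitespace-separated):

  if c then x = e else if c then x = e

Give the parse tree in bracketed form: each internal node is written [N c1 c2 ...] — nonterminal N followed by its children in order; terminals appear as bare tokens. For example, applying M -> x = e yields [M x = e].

[S [U if c then [M x = e] else [U if c then [S [M x = e]]]]]

S
U
if c then M else U
if c then x = e else U
if c then x = e else if c then S
if c then x = e else if c then M
if c then x = e else if c then x = e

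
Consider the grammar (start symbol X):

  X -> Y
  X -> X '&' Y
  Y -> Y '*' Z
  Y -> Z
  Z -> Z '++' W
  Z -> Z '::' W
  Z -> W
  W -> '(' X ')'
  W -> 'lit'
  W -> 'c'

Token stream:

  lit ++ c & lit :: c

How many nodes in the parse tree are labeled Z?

[X [X [Y [Z [Z [W lit]] ++ [W c]]]] & [Y [Z [Z [W lit]] :: [W c]]]]

4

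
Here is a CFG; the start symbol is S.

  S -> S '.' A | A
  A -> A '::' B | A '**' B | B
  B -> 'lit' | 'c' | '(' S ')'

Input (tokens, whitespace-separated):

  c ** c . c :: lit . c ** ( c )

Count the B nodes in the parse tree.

[S [S [S [A [A [B c]] ** [B c]]] . [A [A [B c]] :: [B lit]]] . [A [A [B c]] ** [B ( [S [A [B c]]] )]]]

7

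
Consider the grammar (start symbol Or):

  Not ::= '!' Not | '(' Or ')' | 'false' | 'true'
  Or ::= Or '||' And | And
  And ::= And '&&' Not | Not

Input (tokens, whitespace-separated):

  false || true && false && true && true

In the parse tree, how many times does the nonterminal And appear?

[Or [Or [And [Not false]]] || [And [And [And [And [Not true]] && [Not false]] && [Not true]] && [Not true]]]

5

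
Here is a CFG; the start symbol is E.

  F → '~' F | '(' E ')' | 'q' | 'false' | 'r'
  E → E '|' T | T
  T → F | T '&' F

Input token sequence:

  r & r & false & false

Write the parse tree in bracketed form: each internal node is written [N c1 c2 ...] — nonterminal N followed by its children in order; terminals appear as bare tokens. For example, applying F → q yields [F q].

E
T
T & F
T & F & F
T & F & F & F
F & F & F & F
r & F & F & F
r & r & F & F
r & r & false & F
r & r & false & false

[E [T [T [T [T [F r]] & [F r]] & [F false]] & [F false]]]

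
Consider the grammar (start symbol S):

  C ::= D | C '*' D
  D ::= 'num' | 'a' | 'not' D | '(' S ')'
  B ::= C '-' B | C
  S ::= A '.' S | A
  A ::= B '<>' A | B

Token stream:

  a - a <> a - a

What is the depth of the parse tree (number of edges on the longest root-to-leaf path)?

7

[S [A [B [C [D a]] - [B [C [D a]]]] <> [A [B [C [D a]] - [B [C [D a]]]]]]]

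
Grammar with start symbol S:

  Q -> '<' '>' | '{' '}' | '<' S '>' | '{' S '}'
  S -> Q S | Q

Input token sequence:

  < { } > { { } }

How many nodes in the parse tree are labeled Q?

[S [Q < [S [Q { }]] >] [S [Q { [S [Q { }]] }]]]

4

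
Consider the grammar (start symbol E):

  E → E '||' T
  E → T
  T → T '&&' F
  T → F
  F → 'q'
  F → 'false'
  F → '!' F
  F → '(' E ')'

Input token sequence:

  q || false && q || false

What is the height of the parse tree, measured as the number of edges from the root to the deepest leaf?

[E [E [E [T [F q]]] || [T [T [F false]] && [F q]]] || [T [F false]]]

5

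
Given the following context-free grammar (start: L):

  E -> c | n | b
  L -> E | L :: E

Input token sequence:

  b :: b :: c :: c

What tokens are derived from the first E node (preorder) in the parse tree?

[L [L [L [L [E b]] :: [E b]] :: [E c]] :: [E c]]

b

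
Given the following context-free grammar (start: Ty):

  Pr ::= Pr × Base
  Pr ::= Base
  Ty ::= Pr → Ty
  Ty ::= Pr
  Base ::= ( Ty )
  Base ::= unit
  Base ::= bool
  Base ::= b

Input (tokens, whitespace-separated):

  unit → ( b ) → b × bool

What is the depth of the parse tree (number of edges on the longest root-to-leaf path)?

7

[Ty [Pr [Base unit]] → [Ty [Pr [Base ( [Ty [Pr [Base b]]] )]] → [Ty [Pr [Pr [Base b]] × [Base bool]]]]]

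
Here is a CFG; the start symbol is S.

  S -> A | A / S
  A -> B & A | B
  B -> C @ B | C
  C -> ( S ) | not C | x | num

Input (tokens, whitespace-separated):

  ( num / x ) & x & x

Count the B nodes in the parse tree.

5

[S [A [B [C ( [S [A [B [C num]]] / [S [A [B [C x]]]]] )]] & [A [B [C x]] & [A [B [C x]]]]]]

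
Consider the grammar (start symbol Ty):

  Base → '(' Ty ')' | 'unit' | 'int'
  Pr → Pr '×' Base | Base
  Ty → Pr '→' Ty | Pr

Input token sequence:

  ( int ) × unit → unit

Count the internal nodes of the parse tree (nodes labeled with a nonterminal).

11

[Ty [Pr [Pr [Base ( [Ty [Pr [Base int]]] )]] × [Base unit]] → [Ty [Pr [Base unit]]]]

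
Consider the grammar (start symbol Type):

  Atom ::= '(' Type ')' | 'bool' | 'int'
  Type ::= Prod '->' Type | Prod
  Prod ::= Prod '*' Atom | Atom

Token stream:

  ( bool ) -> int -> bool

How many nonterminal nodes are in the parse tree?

12

[Type [Prod [Atom ( [Type [Prod [Atom bool]]] )]] -> [Type [Prod [Atom int]] -> [Type [Prod [Atom bool]]]]]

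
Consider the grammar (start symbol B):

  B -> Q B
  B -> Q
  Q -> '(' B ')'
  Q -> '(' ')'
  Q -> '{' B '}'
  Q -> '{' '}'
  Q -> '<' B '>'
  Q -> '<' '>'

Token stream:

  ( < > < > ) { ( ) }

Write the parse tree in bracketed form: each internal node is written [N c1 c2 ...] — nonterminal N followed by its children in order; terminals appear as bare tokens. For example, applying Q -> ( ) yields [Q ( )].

[B [Q ( [B [Q < >] [B [Q < >]]] )] [B [Q { [B [Q ( )]] }]]]

B
Q B
( B ) B
( Q B ) B
( < > B ) B
( < > Q ) B
( < > < > ) B
( < > < > ) Q
( < > < > ) { B }
( < > < > ) { Q }
( < > < > ) { ( ) }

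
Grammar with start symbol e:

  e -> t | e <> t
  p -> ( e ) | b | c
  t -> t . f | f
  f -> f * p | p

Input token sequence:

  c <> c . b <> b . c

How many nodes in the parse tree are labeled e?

[e [e [e [t [f [p c]]]] <> [t [t [f [p c]]] . [f [p b]]]] <> [t [t [f [p b]]] . [f [p c]]]]

3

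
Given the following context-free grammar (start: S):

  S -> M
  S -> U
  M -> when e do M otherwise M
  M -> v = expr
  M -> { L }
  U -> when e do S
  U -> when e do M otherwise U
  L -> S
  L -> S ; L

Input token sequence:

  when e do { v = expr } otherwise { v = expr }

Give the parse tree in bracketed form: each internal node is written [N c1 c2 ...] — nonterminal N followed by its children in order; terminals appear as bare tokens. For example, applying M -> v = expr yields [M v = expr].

[S [M when e do [M { [L [S [M v = expr]]] }] otherwise [M { [L [S [M v = expr]]] }]]]

S
M
when e do M otherwise M
when e do { L } otherwise M
when e do { S } otherwise M
when e do { M } otherwise M
when e do { v = expr } otherwise M
when e do { v = expr } otherwise { L }
when e do { v = expr } otherwise { S }
when e do { v = expr } otherwise { M }
when e do { v = expr } otherwise { v = expr }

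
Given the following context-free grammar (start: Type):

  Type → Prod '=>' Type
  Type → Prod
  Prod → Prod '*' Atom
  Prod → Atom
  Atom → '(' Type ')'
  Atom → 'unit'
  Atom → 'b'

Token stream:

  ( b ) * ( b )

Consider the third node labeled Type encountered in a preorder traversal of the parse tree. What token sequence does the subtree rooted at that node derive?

b

[Type [Prod [Prod [Atom ( [Type [Prod [Atom b]]] )]] * [Atom ( [Type [Prod [Atom b]]] )]]]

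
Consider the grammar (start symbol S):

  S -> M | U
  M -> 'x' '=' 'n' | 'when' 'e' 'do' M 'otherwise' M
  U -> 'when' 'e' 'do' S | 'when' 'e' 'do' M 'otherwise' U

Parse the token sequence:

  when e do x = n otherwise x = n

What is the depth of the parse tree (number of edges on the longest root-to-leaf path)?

3

[S [M when e do [M x = n] otherwise [M x = n]]]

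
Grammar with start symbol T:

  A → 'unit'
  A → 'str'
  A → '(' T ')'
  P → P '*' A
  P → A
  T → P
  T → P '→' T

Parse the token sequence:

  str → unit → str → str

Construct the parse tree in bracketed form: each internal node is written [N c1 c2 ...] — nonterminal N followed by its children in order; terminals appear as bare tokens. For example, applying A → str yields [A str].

T
P → T
A → T
str → T
str → P → T
str → A → T
str → unit → T
str → unit → P → T
str → unit → A → T
str → unit → str → T
str → unit → str → P
str → unit → str → A
str → unit → str → str

[T [P [A str]] → [T [P [A unit]] → [T [P [A str]] → [T [P [A str]]]]]]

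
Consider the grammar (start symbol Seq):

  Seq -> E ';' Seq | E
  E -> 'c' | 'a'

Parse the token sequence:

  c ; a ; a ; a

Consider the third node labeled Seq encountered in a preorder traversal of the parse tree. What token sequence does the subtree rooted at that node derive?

a ; a

[Seq [E c] ; [Seq [E a] ; [Seq [E a] ; [Seq [E a]]]]]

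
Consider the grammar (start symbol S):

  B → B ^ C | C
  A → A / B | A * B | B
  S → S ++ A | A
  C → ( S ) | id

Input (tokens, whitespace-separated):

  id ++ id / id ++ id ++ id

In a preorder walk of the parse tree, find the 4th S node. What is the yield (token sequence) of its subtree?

[S [S [S [S [A [B [C id]]]] ++ [A [A [B [C id]]] / [B [C id]]]] ++ [A [B [C id]]]] ++ [A [B [C id]]]]

id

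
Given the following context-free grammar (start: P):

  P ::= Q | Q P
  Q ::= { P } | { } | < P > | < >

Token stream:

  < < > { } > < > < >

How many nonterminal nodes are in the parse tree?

10

[P [Q < [P [Q < >] [P [Q { }]]] >] [P [Q < >] [P [Q < >]]]]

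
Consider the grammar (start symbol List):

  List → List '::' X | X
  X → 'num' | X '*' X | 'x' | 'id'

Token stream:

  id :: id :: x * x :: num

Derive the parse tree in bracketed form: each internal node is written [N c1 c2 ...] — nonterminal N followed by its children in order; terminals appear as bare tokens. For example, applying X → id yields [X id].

[List [List [List [List [X id]] :: [X id]] :: [X [X x] * [X x]]] :: [X num]]

List
List :: X
List :: X :: X
List :: X :: X :: X
X :: X :: X :: X
id :: X :: X :: X
id :: id :: X :: X
id :: id :: X * X :: X
id :: id :: x * X :: X
id :: id :: x * x :: X
id :: id :: x * x :: num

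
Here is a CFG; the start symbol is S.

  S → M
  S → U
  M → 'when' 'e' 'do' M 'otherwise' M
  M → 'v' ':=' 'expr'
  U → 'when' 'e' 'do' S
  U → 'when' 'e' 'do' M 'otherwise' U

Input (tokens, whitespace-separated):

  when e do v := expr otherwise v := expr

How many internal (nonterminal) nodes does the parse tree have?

[S [M when e do [M v := expr] otherwise [M v := expr]]]

4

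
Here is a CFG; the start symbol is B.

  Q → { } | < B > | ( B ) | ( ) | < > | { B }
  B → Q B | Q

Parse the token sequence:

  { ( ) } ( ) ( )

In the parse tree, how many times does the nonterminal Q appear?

[B [Q { [B [Q ( )]] }] [B [Q ( )] [B [Q ( )]]]]

4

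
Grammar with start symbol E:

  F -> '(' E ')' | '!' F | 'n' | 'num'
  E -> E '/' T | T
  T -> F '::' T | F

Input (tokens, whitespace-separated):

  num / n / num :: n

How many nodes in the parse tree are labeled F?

[E [E [E [T [F num]]] / [T [F n]]] / [T [F num] :: [T [F n]]]]

4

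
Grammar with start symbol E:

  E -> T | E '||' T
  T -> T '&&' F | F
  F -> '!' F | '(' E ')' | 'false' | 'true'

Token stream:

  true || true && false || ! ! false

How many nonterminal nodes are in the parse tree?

[E [E [E [T [F true]]] || [T [T [F true]] && [F false]]] || [T [F ! [F ! [F false]]]]]

13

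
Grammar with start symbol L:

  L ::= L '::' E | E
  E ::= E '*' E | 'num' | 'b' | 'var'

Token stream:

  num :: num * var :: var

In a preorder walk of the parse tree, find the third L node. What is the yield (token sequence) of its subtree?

num

[L [L [L [E num]] :: [E [E num] * [E var]]] :: [E var]]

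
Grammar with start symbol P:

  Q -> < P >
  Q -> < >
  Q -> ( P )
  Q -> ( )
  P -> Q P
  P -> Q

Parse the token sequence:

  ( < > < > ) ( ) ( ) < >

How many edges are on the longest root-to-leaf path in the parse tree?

5

[P [Q ( [P [Q < >] [P [Q < >]]] )] [P [Q ( )] [P [Q ( )] [P [Q < >]]]]]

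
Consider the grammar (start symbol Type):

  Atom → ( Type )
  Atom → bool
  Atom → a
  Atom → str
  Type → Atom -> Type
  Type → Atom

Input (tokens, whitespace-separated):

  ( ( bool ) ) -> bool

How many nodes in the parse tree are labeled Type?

4

[Type [Atom ( [Type [Atom ( [Type [Atom bool]] )]] )] -> [Type [Atom bool]]]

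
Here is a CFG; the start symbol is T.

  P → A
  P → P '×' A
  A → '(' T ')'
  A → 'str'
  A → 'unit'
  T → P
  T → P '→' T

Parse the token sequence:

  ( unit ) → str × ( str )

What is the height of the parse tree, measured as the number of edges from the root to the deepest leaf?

7

[T [P [A ( [T [P [A unit]]] )]] → [T [P [P [A str]] × [A ( [T [P [A str]]] )]]]]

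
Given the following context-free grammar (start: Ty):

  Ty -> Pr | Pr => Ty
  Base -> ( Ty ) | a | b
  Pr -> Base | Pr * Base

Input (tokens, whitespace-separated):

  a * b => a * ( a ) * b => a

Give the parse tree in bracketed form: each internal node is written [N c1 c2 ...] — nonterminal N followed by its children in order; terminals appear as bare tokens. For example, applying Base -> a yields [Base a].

[Ty [Pr [Pr [Base a]] * [Base b]] => [Ty [Pr [Pr [Pr [Base a]] * [Base ( [Ty [Pr [Base a]]] )]] * [Base b]] => [Ty [Pr [Base a]]]]]

Ty
Pr => Ty
Pr * Base => Ty
Base * Base => Ty
a * Base => Ty
a * b => Ty
a * b => Pr => Ty
a * b => Pr * Base => Ty
a * b => Pr * Base * Base => Ty
a * b => Base * Base * Base => Ty
a * b => a * Base * Base => Ty
a * b => a * ( Ty ) * Base => Ty
a * b => a * ( Pr ) * Base => Ty
a * b => a * ( Base ) * Base => Ty
a * b => a * ( a ) * Base => Ty
a * b => a * ( a ) * b => Ty
a * b => a * ( a ) * b => Pr
a * b => a * ( a ) * b => Base
a * b => a * ( a ) * b => a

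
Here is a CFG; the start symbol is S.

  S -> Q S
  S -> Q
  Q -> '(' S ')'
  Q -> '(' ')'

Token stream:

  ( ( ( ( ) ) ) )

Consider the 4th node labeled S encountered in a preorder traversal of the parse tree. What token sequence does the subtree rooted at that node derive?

[S [Q ( [S [Q ( [S [Q ( [S [Q ( )]] )]] )]] )]]

( )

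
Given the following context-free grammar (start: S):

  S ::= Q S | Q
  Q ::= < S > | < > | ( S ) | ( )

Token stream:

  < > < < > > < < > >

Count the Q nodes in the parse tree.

5

[S [Q < >] [S [Q < [S [Q < >]] >] [S [Q < [S [Q < >]] >]]]]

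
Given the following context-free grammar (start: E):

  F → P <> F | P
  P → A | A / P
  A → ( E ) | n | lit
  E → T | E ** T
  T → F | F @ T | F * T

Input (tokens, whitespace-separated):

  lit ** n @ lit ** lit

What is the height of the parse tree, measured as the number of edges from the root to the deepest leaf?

[E [E [E [T [F [P [A lit]]]]] ** [T [F [P [A n]]] @ [T [F [P [A lit]]]]]] ** [T [F [P [A lit]]]]]

7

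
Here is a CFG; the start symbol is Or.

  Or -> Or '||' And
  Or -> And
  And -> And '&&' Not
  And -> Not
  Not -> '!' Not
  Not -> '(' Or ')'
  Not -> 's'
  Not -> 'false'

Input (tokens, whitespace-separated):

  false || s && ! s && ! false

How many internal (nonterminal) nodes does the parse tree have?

[Or [Or [And [Not false]]] || [And [And [And [Not s]] && [Not ! [Not s]]] && [Not ! [Not false]]]]

12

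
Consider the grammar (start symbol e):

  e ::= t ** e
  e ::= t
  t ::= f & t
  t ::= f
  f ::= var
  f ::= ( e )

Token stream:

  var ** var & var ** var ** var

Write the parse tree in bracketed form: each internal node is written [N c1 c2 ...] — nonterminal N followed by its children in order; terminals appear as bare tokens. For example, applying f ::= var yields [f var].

e
t ** e
f ** e
var ** e
var ** t ** e
var ** f & t ** e
var ** var & t ** e
var ** var & f ** e
var ** var & var ** e
var ** var & var ** t ** e
var ** var & var ** f ** e
var ** var & var ** var ** e
var ** var & var ** var ** t
var ** var & var ** var ** f
var ** var & var ** var ** var

[e [t [f var]] ** [e [t [f var] & [t [f var]]] ** [e [t [f var]] ** [e [t [f var]]]]]]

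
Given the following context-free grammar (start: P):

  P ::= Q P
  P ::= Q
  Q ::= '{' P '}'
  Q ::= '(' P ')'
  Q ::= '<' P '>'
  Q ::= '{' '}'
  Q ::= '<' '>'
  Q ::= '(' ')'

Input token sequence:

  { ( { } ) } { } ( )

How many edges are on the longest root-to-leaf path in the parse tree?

[P [Q { [P [Q ( [P [Q { }]] )]] }] [P [Q { }] [P [Q ( )]]]]

6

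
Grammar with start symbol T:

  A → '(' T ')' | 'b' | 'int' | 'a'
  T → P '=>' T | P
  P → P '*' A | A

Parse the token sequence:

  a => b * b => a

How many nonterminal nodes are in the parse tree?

11

[T [P [A a]] => [T [P [P [A b]] * [A b]] => [T [P [A a]]]]]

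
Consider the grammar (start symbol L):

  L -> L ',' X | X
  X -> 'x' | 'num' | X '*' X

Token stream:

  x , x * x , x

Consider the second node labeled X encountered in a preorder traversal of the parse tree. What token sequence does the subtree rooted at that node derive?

x * x

[L [L [L [X x]] , [X [X x] * [X x]]] , [X x]]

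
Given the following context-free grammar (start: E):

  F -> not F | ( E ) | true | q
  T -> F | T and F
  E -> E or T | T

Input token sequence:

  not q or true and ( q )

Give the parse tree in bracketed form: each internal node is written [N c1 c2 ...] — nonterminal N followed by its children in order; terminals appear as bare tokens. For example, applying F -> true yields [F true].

[E [E [T [F not [F q]]]] or [T [T [F true]] and [F ( [E [T [F q]]] )]]]

E
E or T
T or T
F or T
not F or T
not q or T
not q or T and F
not q or F and F
not q or true and F
not q or true and ( E )
not q or true and ( T )
not q or true and ( F )
not q or true and ( q )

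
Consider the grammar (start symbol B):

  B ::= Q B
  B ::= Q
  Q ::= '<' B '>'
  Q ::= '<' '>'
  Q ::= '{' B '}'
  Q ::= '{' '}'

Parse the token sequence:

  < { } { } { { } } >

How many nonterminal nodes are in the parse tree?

10

[B [Q < [B [Q { }] [B [Q { }] [B [Q { [B [Q { }]] }]]]] >]]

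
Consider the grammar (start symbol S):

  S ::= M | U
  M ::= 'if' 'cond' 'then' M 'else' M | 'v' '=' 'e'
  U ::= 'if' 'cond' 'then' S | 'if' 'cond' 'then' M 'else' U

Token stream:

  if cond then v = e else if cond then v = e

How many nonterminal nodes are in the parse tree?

6

[S [U if cond then [M v = e] else [U if cond then [S [M v = e]]]]]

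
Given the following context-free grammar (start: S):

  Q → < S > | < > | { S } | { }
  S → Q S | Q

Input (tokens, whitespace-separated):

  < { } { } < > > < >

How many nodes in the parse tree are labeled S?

[S [Q < [S [Q { }] [S [Q { }] [S [Q < >]]]] >] [S [Q < >]]]

5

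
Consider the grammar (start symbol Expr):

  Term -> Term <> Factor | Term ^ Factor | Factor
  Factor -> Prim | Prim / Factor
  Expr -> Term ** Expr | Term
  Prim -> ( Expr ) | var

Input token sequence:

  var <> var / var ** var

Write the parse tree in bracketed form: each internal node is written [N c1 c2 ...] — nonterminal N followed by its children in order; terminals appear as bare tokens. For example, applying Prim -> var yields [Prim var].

[Expr [Term [Term [Factor [Prim var]]] <> [Factor [Prim var] / [Factor [Prim var]]]] ** [Expr [Term [Factor [Prim var]]]]]

Expr
Term ** Expr
Term <> Factor ** Expr
Factor <> Factor ** Expr
Prim <> Factor ** Expr
var <> Factor ** Expr
var <> Prim / Factor ** Expr
var <> var / Factor ** Expr
var <> var / Prim ** Expr
var <> var / var ** Expr
var <> var / var ** Term
var <> var / var ** Factor
var <> var / var ** Prim
var <> var / var ** var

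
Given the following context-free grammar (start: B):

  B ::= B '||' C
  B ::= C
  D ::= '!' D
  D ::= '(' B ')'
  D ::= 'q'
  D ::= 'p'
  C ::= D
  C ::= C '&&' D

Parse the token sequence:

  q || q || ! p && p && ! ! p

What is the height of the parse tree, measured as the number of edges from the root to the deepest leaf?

6

[B [B [B [C [D q]]] || [C [D q]]] || [C [C [C [D ! [D p]]] && [D p]] && [D ! [D ! [D p]]]]]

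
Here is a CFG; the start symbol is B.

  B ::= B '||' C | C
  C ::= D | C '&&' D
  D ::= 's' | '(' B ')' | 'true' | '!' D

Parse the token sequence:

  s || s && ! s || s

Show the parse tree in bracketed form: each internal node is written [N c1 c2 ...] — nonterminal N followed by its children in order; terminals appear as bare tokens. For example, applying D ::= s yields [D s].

[B [B [B [C [D s]]] || [C [C [D s]] && [D ! [D s]]]] || [C [D s]]]

B
B || C
B || C || C
C || C || C
D || C || C
s || C || C
s || C && D || C
s || D && D || C
s || s && D || C
s || s && ! D || C
s || s && ! s || C
s || s && ! s || D
s || s && ! s || s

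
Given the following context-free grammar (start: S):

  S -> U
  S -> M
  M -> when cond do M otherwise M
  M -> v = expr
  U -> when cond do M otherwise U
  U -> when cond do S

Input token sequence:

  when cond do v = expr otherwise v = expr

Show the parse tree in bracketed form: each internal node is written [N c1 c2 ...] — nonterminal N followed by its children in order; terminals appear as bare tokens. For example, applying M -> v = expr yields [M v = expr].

S
M
when cond do M otherwise M
when cond do v = expr otherwise M
when cond do v = expr otherwise v = expr

[S [M when cond do [M v = expr] otherwise [M v = expr]]]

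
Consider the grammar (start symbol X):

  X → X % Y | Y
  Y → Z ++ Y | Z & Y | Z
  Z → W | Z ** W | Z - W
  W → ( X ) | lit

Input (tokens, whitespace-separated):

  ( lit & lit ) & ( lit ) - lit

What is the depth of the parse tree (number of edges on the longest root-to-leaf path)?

[X [Y [Z [W ( [X [Y [Z [W lit]] & [Y [Z [W lit]]]]] )]] & [Y [Z [Z [W ( [X [Y [Z [W lit]]]] )]] - [W lit]]]]]

10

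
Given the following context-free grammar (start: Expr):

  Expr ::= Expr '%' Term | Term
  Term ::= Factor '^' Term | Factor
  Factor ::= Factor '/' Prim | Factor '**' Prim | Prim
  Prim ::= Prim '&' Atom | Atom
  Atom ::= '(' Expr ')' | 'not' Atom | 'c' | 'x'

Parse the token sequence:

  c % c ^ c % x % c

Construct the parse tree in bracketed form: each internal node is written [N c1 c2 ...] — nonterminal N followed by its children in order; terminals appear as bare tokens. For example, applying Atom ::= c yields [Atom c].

[Expr [Expr [Expr [Expr [Term [Factor [Prim [Atom c]]]]] % [Term [Factor [Prim [Atom c]]] ^ [Term [Factor [Prim [Atom c]]]]]] % [Term [Factor [Prim [Atom x]]]]] % [Term [Factor [Prim [Atom c]]]]]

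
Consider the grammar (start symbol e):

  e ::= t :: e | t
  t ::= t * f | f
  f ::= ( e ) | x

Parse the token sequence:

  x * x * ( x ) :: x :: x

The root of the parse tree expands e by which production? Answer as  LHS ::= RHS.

e ::= t :: e

[e [t [t [t [f x]] * [f x]] * [f ( [e [t [f x]]] )]] :: [e [t [f x]] :: [e [t [f x]]]]]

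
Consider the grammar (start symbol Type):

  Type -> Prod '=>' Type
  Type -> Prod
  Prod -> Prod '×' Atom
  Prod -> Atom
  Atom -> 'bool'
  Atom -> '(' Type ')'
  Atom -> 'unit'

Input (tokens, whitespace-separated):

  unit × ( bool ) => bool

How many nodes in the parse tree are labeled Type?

3

[Type [Prod [Prod [Atom unit]] × [Atom ( [Type [Prod [Atom bool]]] )]] => [Type [Prod [Atom bool]]]]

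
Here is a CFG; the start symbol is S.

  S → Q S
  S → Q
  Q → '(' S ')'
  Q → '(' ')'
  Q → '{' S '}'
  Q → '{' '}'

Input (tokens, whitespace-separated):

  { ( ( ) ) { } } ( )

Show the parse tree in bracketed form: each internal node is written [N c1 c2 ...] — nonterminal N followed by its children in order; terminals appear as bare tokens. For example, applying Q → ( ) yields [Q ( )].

S
Q S
{ S } S
{ Q S } S
{ ( S ) S } S
{ ( Q ) S } S
{ ( ( ) ) S } S
{ ( ( ) ) Q } S
{ ( ( ) ) { } } S
{ ( ( ) ) { } } Q
{ ( ( ) ) { } } ( )

[S [Q { [S [Q ( [S [Q ( )]] )] [S [Q { }]]] }] [S [Q ( )]]]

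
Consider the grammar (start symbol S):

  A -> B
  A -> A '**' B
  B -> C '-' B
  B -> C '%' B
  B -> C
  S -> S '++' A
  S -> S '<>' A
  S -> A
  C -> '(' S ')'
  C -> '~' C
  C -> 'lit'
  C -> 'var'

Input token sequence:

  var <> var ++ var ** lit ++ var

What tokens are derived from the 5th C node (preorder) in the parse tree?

var

[S [S [S [S [A [B [C var]]]] <> [A [B [C var]]]] ++ [A [A [B [C var]]] ** [B [C lit]]]] ++ [A [B [C var]]]]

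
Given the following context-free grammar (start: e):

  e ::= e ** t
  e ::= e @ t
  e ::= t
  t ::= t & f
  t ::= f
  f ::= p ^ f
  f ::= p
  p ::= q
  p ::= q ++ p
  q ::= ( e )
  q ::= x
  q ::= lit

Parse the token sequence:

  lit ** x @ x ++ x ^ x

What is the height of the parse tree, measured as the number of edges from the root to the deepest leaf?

7

[e [e [e [t [f [p [q lit]]]]] ** [t [f [p [q x]]]]] @ [t [f [p [q x] ++ [p [q x]]] ^ [f [p [q x]]]]]]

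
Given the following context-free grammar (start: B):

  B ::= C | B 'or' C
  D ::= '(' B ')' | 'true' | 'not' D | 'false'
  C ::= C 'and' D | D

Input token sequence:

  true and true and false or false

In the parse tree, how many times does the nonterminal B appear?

2

[B [B [C [C [C [D true]] and [D true]] and [D false]]] or [C [D false]]]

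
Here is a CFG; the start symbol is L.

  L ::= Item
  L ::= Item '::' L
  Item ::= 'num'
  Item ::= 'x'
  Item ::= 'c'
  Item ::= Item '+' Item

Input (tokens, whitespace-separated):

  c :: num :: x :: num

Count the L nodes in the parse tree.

4

[L [Item c] :: [L [Item num] :: [L [Item x] :: [L [Item num]]]]]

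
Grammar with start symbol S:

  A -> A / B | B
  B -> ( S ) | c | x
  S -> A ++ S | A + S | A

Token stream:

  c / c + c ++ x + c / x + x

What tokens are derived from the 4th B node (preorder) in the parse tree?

[S [A [A [B c]] / [B c]] + [S [A [B c]] ++ [S [A [B x]] + [S [A [A [B c]] / [B x]] + [S [A [B x]]]]]]]

x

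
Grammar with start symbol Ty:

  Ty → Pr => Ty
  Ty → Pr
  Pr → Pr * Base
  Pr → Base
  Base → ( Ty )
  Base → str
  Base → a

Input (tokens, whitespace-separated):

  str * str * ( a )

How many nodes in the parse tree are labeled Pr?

[Ty [Pr [Pr [Pr [Base str]] * [Base str]] * [Base ( [Ty [Pr [Base a]]] )]]]

4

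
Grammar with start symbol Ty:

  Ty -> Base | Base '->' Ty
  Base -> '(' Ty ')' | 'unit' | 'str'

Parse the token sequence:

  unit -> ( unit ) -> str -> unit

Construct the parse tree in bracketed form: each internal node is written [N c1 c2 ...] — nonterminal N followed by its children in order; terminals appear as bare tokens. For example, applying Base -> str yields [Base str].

Ty
Base -> Ty
unit -> Ty
unit -> Base -> Ty
unit -> ( Ty ) -> Ty
unit -> ( Base ) -> Ty
unit -> ( unit ) -> Ty
unit -> ( unit ) -> Base -> Ty
unit -> ( unit ) -> str -> Ty
unit -> ( unit ) -> str -> Base
unit -> ( unit ) -> str -> unit

[Ty [Base unit] -> [Ty [Base ( [Ty [Base unit]] )] -> [Ty [Base str] -> [Ty [Base unit]]]]]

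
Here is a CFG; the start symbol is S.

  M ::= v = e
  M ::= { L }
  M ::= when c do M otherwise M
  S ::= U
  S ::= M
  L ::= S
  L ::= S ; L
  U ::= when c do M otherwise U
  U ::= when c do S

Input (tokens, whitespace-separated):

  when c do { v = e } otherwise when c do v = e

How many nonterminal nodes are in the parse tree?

9

[S [U when c do [M { [L [S [M v = e]]] }] otherwise [U when c do [S [M v = e]]]]]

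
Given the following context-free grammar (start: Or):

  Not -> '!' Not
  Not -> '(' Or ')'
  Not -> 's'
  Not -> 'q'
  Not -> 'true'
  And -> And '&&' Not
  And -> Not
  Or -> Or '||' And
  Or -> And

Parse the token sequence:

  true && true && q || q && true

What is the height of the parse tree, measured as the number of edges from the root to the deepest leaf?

6

[Or [Or [And [And [And [Not true]] && [Not true]] && [Not q]]] || [And [And [Not q]] && [Not true]]]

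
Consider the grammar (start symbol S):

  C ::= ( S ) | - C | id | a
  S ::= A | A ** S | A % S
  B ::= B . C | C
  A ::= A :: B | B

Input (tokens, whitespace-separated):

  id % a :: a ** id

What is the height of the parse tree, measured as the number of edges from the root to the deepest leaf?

6

[S [A [B [C id]]] % [S [A [A [B [C a]]] :: [B [C a]]] ** [S [A [B [C id]]]]]]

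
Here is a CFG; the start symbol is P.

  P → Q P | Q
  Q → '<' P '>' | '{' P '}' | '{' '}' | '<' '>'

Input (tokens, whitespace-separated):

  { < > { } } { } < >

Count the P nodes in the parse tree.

[P [Q { [P [Q < >] [P [Q { }]]] }] [P [Q { }] [P [Q < >]]]]

5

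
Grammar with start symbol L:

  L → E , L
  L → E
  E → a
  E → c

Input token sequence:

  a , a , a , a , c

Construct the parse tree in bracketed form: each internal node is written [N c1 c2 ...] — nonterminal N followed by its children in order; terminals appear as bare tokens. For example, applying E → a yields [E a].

L
E , L
a , L
a , E , L
a , a , L
a , a , E , L
a , a , a , L
a , a , a , E , L
a , a , a , a , L
a , a , a , a , E
a , a , a , a , c

[L [E a] , [L [E a] , [L [E a] , [L [E a] , [L [E c]]]]]]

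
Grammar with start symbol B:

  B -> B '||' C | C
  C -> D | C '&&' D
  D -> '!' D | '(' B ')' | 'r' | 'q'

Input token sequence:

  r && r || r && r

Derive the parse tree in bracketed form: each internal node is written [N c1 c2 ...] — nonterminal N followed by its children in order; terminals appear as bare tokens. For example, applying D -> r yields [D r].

[B [B [C [C [D r]] && [D r]]] || [C [C [D r]] && [D r]]]

B
B || C
C || C
C && D || C
D && D || C
r && D || C
r && r || C
r && r || C && D
r && r || D && D
r && r || r && D
r && r || r && r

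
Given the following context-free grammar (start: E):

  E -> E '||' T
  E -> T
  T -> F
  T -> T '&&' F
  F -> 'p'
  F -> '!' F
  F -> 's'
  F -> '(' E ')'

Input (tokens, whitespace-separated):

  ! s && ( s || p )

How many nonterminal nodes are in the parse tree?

12

[E [T [T [F ! [F s]]] && [F ( [E [E [T [F s]]] || [T [F p]]] )]]]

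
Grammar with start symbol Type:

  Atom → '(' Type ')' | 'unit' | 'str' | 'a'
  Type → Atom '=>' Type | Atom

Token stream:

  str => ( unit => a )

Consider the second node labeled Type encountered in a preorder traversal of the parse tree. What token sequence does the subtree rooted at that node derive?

[Type [Atom str] => [Type [Atom ( [Type [Atom unit] => [Type [Atom a]]] )]]]

( unit => a )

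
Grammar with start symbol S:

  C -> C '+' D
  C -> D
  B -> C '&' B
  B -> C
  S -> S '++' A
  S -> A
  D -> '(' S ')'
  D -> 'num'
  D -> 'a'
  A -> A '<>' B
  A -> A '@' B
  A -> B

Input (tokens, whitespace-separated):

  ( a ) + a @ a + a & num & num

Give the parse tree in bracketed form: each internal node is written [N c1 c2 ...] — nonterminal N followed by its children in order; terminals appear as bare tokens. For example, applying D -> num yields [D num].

[S [A [A [B [C [C [D ( [S [A [B [C [D a]]]]] )]] + [D a]]]] @ [B [C [C [D a]] + [D a]] & [B [C [D num]] & [B [C [D num]]]]]]]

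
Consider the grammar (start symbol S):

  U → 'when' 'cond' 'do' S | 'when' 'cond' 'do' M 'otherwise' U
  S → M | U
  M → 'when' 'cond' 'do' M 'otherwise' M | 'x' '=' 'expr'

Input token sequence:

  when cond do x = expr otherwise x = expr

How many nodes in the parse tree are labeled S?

[S [M when cond do [M x = expr] otherwise [M x = expr]]]

1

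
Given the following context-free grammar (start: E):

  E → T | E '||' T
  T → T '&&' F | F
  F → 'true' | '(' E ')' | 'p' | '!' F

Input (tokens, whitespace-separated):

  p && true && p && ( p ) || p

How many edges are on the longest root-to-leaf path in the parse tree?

7

[E [E [T [T [T [T [F p]] && [F true]] && [F p]] && [F ( [E [T [F p]]] )]]] || [T [F p]]]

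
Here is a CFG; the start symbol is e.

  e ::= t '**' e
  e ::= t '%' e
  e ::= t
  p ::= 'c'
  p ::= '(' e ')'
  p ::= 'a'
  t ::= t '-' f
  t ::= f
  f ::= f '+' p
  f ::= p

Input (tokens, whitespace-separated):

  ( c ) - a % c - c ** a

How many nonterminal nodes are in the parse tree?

22

[e [t [t [f [p ( [e [t [f [p c]]]] )]]] - [f [p a]]] % [e [t [t [f [p c]]] - [f [p c]]] ** [e [t [f [p a]]]]]]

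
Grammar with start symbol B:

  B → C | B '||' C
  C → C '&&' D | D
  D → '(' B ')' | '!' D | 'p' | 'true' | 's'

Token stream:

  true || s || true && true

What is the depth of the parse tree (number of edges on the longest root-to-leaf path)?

[B [B [B [C [D true]]] || [C [D s]]] || [C [C [D true]] && [D true]]]

5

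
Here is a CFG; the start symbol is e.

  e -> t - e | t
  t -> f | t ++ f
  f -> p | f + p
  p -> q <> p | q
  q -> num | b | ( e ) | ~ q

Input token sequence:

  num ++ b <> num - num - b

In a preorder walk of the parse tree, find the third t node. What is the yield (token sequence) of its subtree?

num

[e [t [t [f [p [q num]]]] ++ [f [p [q b] <> [p [q num]]]]] - [e [t [f [p [q num]]]] - [e [t [f [p [q b]]]]]]]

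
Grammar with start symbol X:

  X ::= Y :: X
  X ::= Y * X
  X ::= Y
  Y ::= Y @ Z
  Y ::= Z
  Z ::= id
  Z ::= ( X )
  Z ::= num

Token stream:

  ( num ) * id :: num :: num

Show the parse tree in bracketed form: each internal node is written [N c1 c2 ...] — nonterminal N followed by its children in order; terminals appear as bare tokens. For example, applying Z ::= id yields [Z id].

[X [Y [Z ( [X [Y [Z num]]] )]] * [X [Y [Z id]] :: [X [Y [Z num]] :: [X [Y [Z num]]]]]]

X
Y * X
Z * X
( X ) * X
( Y ) * X
( Z ) * X
( num ) * X
( num ) * Y :: X
( num ) * Z :: X
( num ) * id :: X
( num ) * id :: Y :: X
( num ) * id :: Z :: X
( num ) * id :: num :: X
( num ) * id :: num :: Y
( num ) * id :: num :: Z
( num ) * id :: num :: num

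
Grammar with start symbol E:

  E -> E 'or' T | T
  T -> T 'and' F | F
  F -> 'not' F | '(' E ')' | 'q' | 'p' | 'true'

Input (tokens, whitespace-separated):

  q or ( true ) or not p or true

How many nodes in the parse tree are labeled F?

6

[E [E [E [E [T [F q]]] or [T [F ( [E [T [F true]]] )]]] or [T [F not [F p]]]] or [T [F true]]]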